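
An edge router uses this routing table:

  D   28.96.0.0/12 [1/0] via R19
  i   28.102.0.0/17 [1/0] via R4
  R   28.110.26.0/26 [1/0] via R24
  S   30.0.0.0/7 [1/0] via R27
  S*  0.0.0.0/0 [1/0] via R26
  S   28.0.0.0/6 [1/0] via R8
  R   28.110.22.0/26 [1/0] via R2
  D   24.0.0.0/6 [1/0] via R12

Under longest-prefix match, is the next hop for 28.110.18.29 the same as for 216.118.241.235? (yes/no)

28.110.18.29: longest match 28.96.0.0/12 -> R19
216.118.241.235: longest match 0.0.0.0/0 -> R26

no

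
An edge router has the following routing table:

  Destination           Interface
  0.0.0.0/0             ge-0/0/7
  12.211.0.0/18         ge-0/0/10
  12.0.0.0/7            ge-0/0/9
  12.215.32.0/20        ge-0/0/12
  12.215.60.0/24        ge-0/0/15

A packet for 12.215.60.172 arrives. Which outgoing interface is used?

Routes whose prefix contains 12.215.60.172:
  0.0.0.0/0 (default, matches everything) -> ge-0/0/7
  12.0.0.0/7 (12.0.0.0 - 13.255.255.255) -> ge-0/0/9
  12.215.60.0/24 (12.215.60.0 - 12.215.60.255) -> ge-0/0/15
Longest matching prefix is /24 -> interface ge-0/0/15.

ge-0/0/15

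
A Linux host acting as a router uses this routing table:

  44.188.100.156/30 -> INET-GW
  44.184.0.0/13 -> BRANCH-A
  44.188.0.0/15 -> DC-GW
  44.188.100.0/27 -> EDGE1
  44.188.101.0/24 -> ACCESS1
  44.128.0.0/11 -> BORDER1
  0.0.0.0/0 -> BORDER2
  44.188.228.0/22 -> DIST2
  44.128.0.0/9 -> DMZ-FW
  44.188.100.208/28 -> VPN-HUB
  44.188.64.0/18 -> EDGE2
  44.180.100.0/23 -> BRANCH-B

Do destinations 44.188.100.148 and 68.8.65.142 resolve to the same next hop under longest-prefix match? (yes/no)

no

44.188.100.148: longest match 44.188.64.0/18 -> EDGE2
68.8.65.142: longest match 0.0.0.0/0 -> BORDER2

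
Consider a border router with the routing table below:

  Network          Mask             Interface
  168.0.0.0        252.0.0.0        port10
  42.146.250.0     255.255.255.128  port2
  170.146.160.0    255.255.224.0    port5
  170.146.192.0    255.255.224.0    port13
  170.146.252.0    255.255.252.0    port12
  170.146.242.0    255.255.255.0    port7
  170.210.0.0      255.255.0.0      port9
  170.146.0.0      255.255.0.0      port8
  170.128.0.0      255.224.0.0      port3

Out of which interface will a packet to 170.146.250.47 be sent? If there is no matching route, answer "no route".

Routes whose prefix contains 170.146.250.47:
  168.0.0.0/6 (168.0.0.0 - 171.255.255.255) -> port10
  170.128.0.0/11 (170.128.0.0 - 170.159.255.255) -> port3
  170.146.0.0/16 (170.146.0.0 - 170.146.255.255) -> port8
More-specific entries that do NOT match:
  42.146.250.0/25 (42.146.250.0 - 42.146.250.127) does not contain 170.146.250.47
  170.146.242.0/24 (170.146.242.0 - 170.146.242.255) does not contain 170.146.250.47
  170.146.252.0/22 (170.146.252.0 - 170.146.255.255) does not contain 170.146.250.47
  170.146.160.0/19 (170.146.160.0 - 170.146.191.255) does not contain 170.146.250.47
  170.146.192.0/19 (170.146.192.0 - 170.146.223.255) does not contain 170.146.250.47
Longest matching prefix is /16 -> interface port8.

port8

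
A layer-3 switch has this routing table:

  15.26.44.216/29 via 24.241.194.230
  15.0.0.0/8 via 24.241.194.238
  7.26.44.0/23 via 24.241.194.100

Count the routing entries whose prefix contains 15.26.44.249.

1

Prefixes containing 15.26.44.249:
  15.0.0.0/8 (15.0.0.0 - 15.255.255.255)
Total matching entries: 1.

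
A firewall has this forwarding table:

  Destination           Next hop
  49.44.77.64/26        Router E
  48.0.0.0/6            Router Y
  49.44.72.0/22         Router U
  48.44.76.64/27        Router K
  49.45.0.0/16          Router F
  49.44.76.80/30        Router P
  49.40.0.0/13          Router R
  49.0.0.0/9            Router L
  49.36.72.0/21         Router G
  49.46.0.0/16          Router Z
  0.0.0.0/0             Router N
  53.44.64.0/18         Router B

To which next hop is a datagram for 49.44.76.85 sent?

Routes whose prefix contains 49.44.76.85:
  0.0.0.0/0 (default, matches everything) -> Router N
  48.0.0.0/6 (48.0.0.0 - 51.255.255.255) -> Router Y
  49.0.0.0/9 (49.0.0.0 - 49.127.255.255) -> Router L
  49.40.0.0/13 (49.40.0.0 - 49.47.255.255) -> Router R
More-specific entries that do NOT match:
  49.44.76.80/30 (49.44.76.80 - 49.44.76.83) does not contain 49.44.76.85
  48.44.76.64/27 (48.44.76.64 - 48.44.76.95) does not contain 49.44.76.85
  49.44.77.64/26 (49.44.77.64 - 49.44.77.127) does not contain 49.44.76.85
  49.44.72.0/22 (49.44.72.0 - 49.44.75.255) does not contain 49.44.76.85
  49.36.72.0/21 (49.36.72.0 - 49.36.79.255) does not contain 49.44.76.85
  53.44.64.0/18 (53.44.64.0 - 53.44.127.255) does not contain 49.44.76.85
  49.45.0.0/16 (49.45.0.0 - 49.45.255.255) does not contain 49.44.76.85
  49.46.0.0/16 (49.46.0.0 - 49.46.255.255) does not contain 49.44.76.85
Longest matching prefix is /13 -> next hop Router R.

Router R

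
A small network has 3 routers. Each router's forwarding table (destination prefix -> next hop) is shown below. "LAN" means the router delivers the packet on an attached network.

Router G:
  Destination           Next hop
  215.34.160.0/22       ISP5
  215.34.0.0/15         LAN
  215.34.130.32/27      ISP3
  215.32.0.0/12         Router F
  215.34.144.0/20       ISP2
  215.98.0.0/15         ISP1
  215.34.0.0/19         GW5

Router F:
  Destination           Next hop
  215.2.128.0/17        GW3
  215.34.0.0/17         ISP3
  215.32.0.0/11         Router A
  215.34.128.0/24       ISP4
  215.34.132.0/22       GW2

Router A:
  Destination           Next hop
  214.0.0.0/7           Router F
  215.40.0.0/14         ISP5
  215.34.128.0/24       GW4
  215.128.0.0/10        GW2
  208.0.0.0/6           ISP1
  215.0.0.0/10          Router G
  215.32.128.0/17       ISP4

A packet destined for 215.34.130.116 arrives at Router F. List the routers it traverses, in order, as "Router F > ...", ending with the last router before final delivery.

At Router F: longest match for 215.34.130.116 is 215.32.0.0/11 -> Router A
At Router A: longest match for 215.34.130.116 is 215.0.0.0/10 -> Router G
At Router G: longest match for 215.34.130.116 is 215.34.0.0/15 -> LAN

Router F > Router A > Router G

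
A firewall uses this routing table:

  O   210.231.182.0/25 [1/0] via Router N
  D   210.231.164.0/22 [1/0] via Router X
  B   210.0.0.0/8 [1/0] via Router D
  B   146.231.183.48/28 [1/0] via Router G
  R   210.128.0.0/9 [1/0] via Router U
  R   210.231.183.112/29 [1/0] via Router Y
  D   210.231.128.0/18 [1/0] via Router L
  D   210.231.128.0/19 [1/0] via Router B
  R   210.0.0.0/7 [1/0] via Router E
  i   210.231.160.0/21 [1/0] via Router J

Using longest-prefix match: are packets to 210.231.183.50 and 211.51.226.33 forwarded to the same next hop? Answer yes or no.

210.231.183.50: longest match 210.231.128.0/18 -> Router L
211.51.226.33: longest match 210.0.0.0/7 -> Router E

no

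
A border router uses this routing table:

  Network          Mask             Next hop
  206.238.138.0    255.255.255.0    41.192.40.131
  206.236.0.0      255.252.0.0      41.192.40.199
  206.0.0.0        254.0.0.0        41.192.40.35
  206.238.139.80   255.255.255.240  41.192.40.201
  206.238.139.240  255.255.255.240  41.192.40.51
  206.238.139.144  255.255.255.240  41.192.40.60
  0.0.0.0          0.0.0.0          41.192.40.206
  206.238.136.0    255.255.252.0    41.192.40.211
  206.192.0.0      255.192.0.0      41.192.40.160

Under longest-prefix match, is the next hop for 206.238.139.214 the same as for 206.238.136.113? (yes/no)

206.238.139.214: longest match 206.238.136.0/22 -> 41.192.40.211
206.238.136.113: longest match 206.238.136.0/22 -> 41.192.40.211

yes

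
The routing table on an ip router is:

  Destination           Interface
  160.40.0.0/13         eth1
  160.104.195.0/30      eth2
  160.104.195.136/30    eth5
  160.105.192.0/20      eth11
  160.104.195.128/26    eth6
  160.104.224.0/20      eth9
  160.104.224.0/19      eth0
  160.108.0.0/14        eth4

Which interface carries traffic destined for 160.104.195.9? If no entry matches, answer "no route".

No entry's prefix contains 160.104.195.9; there is no default route.

no route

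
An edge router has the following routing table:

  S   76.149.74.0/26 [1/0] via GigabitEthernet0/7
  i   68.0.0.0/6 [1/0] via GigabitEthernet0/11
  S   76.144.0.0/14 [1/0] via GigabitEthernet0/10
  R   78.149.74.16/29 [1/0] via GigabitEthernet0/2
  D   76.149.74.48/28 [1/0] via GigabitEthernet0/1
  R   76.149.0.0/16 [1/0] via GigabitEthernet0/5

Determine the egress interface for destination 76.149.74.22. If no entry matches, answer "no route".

Routes whose prefix contains 76.149.74.22:
  76.149.0.0/16 (76.149.0.0 - 76.149.255.255) -> GigabitEthernet0/5
  76.149.74.0/26 (76.149.74.0 - 76.149.74.63) -> GigabitEthernet0/7
More-specific entries that do NOT match:
  78.149.74.16/29 (78.149.74.16 - 78.149.74.23) does not contain 76.149.74.22
  76.149.74.48/28 (76.149.74.48 - 76.149.74.63) does not contain 76.149.74.22
Longest matching prefix is /26 -> interface GigabitEthernet0/7.

GigabitEthernet0/7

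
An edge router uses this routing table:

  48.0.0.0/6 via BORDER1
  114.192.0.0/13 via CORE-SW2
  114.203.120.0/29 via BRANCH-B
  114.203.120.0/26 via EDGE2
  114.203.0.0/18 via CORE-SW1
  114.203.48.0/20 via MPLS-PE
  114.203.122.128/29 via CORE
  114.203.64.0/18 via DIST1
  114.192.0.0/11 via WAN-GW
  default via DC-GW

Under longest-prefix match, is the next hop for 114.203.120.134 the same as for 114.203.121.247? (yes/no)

yes

114.203.120.134: longest match 114.203.64.0/18 -> DIST1
114.203.121.247: longest match 114.203.64.0/18 -> DIST1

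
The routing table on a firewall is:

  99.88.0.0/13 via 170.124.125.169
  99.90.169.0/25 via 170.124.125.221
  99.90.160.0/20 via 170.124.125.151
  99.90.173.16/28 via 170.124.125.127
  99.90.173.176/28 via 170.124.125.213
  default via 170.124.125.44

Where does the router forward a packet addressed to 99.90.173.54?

Routes whose prefix contains 99.90.173.54:
  0.0.0.0/0 (default, matches everything) -> 170.124.125.44
  99.88.0.0/13 (99.88.0.0 - 99.95.255.255) -> 170.124.125.169
  99.90.160.0/20 (99.90.160.0 - 99.90.175.255) -> 170.124.125.151
More-specific entries that do NOT match:
  99.90.173.16/28 (99.90.173.16 - 99.90.173.31) does not contain 99.90.173.54
  99.90.173.176/28 (99.90.173.176 - 99.90.173.191) does not contain 99.90.173.54
  99.90.169.0/25 (99.90.169.0 - 99.90.169.127) does not contain 99.90.173.54
Longest matching prefix is /20 -> next hop 170.124.125.151.

170.124.125.151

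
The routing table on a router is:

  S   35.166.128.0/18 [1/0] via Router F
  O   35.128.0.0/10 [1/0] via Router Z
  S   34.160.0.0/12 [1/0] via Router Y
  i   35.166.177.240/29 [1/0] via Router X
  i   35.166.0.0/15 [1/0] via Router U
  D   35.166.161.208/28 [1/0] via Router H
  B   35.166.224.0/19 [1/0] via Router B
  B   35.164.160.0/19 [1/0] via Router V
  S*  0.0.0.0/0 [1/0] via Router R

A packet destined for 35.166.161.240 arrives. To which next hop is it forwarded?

Routes whose prefix contains 35.166.161.240:
  0.0.0.0/0 (default, matches everything) -> Router R
  35.128.0.0/10 (35.128.0.0 - 35.191.255.255) -> Router Z
  35.166.0.0/15 (35.166.0.0 - 35.167.255.255) -> Router U
  35.166.128.0/18 (35.166.128.0 - 35.166.191.255) -> Router F
More-specific entries that do NOT match:
  35.166.177.240/29 (35.166.177.240 - 35.166.177.247) does not contain 35.166.161.240
  35.166.161.208/28 (35.166.161.208 - 35.166.161.223) does not contain 35.166.161.240
  35.166.224.0/19 (35.166.224.0 - 35.166.255.255) does not contain 35.166.161.240
  35.164.160.0/19 (35.164.160.0 - 35.164.191.255) does not contain 35.166.161.240
Longest matching prefix is /18 -> next hop Router F.

Router F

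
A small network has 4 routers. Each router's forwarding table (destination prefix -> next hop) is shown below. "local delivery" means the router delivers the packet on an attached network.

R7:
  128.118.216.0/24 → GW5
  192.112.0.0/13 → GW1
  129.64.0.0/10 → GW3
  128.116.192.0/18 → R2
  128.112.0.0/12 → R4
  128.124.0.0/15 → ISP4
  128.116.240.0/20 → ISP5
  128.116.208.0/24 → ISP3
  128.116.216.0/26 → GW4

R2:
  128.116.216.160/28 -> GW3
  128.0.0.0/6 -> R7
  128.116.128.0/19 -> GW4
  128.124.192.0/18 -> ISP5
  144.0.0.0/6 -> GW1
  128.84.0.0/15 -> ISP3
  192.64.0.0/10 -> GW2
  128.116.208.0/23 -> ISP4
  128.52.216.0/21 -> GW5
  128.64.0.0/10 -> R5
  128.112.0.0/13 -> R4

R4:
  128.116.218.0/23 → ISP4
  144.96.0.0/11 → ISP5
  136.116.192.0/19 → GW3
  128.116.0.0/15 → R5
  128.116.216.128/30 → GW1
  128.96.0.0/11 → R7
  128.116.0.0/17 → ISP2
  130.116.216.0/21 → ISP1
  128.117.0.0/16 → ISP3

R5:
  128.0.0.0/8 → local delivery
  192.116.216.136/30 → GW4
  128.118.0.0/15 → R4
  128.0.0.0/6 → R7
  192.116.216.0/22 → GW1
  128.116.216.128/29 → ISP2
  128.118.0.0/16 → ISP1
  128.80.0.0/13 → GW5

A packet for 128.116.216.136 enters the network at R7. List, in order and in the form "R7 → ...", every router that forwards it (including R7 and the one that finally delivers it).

At R7: longest match for 128.116.216.136 is 128.116.192.0/18 -> R2
At R2: longest match for 128.116.216.136 is 128.112.0.0/13 -> R4
At R4: longest match for 128.116.216.136 is 128.116.0.0/15 -> R5
At R5: longest match for 128.116.216.136 is 128.0.0.0/8 -> local delivery

R7 → R2 → R4 → R5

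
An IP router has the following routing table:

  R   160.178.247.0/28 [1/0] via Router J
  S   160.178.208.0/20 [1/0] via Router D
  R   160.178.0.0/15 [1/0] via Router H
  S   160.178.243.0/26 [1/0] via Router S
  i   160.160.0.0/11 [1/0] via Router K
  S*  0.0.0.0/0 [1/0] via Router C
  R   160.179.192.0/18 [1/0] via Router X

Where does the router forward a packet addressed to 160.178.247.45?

Router H

Routes whose prefix contains 160.178.247.45:
  0.0.0.0/0 (default, matches everything) -> Router C
  160.160.0.0/11 (160.160.0.0 - 160.191.255.255) -> Router K
  160.178.0.0/15 (160.178.0.0 - 160.179.255.255) -> Router H
More-specific entries that do NOT match:
  160.178.247.0/28 (160.178.247.0 - 160.178.247.15) does not contain 160.178.247.45
  160.178.243.0/26 (160.178.243.0 - 160.178.243.63) does not contain 160.178.247.45
  160.178.208.0/20 (160.178.208.0 - 160.178.223.255) does not contain 160.178.247.45
  160.179.192.0/18 (160.179.192.0 - 160.179.255.255) does not contain 160.178.247.45
Longest matching prefix is /15 -> next hop Router H.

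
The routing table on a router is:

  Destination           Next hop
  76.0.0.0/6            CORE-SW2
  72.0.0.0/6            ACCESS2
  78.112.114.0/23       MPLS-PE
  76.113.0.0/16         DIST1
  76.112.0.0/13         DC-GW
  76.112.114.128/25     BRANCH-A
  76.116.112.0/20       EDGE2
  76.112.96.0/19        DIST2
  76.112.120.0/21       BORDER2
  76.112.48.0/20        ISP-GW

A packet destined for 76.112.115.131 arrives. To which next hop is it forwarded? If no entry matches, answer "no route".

DIST2

Routes whose prefix contains 76.112.115.131:
  76.0.0.0/6 (76.0.0.0 - 79.255.255.255) -> CORE-SW2
  76.112.0.0/13 (76.112.0.0 - 76.119.255.255) -> DC-GW
  76.112.96.0/19 (76.112.96.0 - 76.112.127.255) -> DIST2
More-specific entries that do NOT match:
  76.112.114.128/25 (76.112.114.128 - 76.112.114.255) does not contain 76.112.115.131
  78.112.114.0/23 (78.112.114.0 - 78.112.115.255) does not contain 76.112.115.131
  76.112.120.0/21 (76.112.120.0 - 76.112.127.255) does not contain 76.112.115.131
  76.116.112.0/20 (76.116.112.0 - 76.116.127.255) does not contain 76.112.115.131
  76.112.48.0/20 (76.112.48.0 - 76.112.63.255) does not contain 76.112.115.131
Longest matching prefix is /19 -> next hop DIST2.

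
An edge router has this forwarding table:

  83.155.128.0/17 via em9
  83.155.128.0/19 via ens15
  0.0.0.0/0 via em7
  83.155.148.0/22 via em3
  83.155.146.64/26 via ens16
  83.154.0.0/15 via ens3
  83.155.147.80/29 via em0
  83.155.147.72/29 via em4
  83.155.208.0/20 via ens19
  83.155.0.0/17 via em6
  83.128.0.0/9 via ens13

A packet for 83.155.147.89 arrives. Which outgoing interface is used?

ens15

Routes whose prefix contains 83.155.147.89:
  0.0.0.0/0 (default, matches everything) -> em7
  83.128.0.0/9 (83.128.0.0 - 83.255.255.255) -> ens13
  83.154.0.0/15 (83.154.0.0 - 83.155.255.255) -> ens3
  83.155.128.0/17 (83.155.128.0 - 83.155.255.255) -> em9
  83.155.128.0/19 (83.155.128.0 - 83.155.159.255) -> ens15
More-specific entries that do NOT match:
  83.155.147.80/29 (83.155.147.80 - 83.155.147.87) does not contain 83.155.147.89
  83.155.147.72/29 (83.155.147.72 - 83.155.147.79) does not contain 83.155.147.89
  83.155.146.64/26 (83.155.146.64 - 83.155.146.127) does not contain 83.155.147.89
  83.155.148.0/22 (83.155.148.0 - 83.155.151.255) does not contain 83.155.147.89
  83.155.208.0/20 (83.155.208.0 - 83.155.223.255) does not contain 83.155.147.89
Longest matching prefix is /19 -> interface ens15.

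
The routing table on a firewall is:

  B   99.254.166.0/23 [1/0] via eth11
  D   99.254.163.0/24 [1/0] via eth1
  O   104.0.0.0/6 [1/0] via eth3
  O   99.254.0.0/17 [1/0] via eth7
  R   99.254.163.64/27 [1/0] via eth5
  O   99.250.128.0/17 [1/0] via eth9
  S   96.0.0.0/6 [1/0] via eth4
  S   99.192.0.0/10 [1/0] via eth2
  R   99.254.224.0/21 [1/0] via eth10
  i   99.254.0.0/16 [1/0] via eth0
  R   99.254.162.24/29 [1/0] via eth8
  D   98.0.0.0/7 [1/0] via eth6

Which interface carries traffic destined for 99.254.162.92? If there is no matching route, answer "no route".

eth0

Routes whose prefix contains 99.254.162.92:
  96.0.0.0/6 (96.0.0.0 - 99.255.255.255) -> eth4
  98.0.0.0/7 (98.0.0.0 - 99.255.255.255) -> eth6
  99.192.0.0/10 (99.192.0.0 - 99.255.255.255) -> eth2
  99.254.0.0/16 (99.254.0.0 - 99.254.255.255) -> eth0
More-specific entries that do NOT match:
  99.254.162.24/29 (99.254.162.24 - 99.254.162.31) does not contain 99.254.162.92
  99.254.163.64/27 (99.254.163.64 - 99.254.163.95) does not contain 99.254.162.92
  99.254.163.0/24 (99.254.163.0 - 99.254.163.255) does not contain 99.254.162.92
  99.254.166.0/23 (99.254.166.0 - 99.254.167.255) does not contain 99.254.162.92
  99.254.224.0/21 (99.254.224.0 - 99.254.231.255) does not contain 99.254.162.92
  99.254.0.0/17 (99.254.0.0 - 99.254.127.255) does not contain 99.254.162.92
  99.250.128.0/17 (99.250.128.0 - 99.250.255.255) does not contain 99.254.162.92
Longest matching prefix is /16 -> interface eth0.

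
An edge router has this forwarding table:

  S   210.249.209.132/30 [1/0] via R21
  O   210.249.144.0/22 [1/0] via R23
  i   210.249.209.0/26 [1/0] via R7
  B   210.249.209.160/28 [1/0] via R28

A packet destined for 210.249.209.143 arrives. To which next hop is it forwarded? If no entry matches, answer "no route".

no route

No entry's prefix contains 210.249.209.143; there is no default route.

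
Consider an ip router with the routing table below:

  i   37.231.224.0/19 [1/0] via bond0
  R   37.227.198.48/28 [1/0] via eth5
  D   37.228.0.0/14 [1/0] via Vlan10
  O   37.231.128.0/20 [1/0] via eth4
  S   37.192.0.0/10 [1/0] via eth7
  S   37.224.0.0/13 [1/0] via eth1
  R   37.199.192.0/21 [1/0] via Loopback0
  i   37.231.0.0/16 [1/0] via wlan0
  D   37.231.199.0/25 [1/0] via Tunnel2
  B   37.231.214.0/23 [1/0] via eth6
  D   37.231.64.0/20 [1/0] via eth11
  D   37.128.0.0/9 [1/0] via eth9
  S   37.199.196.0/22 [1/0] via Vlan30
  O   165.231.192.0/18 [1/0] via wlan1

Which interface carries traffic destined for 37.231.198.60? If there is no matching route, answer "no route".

wlan0

Routes whose prefix contains 37.231.198.60:
  37.128.0.0/9 (37.128.0.0 - 37.255.255.255) -> eth9
  37.192.0.0/10 (37.192.0.0 - 37.255.255.255) -> eth7
  37.224.0.0/13 (37.224.0.0 - 37.231.255.255) -> eth1
  37.228.0.0/14 (37.228.0.0 - 37.231.255.255) -> Vlan10
  37.231.0.0/16 (37.231.0.0 - 37.231.255.255) -> wlan0
More-specific entries that do NOT match:
  37.227.198.48/28 (37.227.198.48 - 37.227.198.63) does not contain 37.231.198.60
  37.231.199.0/25 (37.231.199.0 - 37.231.199.127) does not contain 37.231.198.60
  37.231.214.0/23 (37.231.214.0 - 37.231.215.255) does not contain 37.231.198.60
  37.199.196.0/22 (37.199.196.0 - 37.199.199.255) does not contain 37.231.198.60
  37.199.192.0/21 (37.199.192.0 - 37.199.199.255) does not contain 37.231.198.60
  37.231.128.0/20 (37.231.128.0 - 37.231.143.255) does not contain 37.231.198.60
  37.231.64.0/20 (37.231.64.0 - 37.231.79.255) does not contain 37.231.198.60
  37.231.224.0/19 (37.231.224.0 - 37.231.255.255) does not contain 37.231.198.60
  165.231.192.0/18 (165.231.192.0 - 165.231.255.255) does not contain 37.231.198.60
Longest matching prefix is /16 -> interface wlan0.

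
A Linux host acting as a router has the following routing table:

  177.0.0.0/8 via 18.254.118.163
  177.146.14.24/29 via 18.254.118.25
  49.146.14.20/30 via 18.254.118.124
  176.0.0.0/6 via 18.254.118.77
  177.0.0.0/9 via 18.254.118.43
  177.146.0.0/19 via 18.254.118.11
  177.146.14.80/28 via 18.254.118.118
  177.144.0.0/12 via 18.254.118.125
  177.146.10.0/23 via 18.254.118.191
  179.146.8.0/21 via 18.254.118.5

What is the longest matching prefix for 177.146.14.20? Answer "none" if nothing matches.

Entries matching 177.146.14.20:
  176.0.0.0/6 (176.0.0.0 - 179.255.255.255)
  177.0.0.0/8 (177.0.0.0 - 177.255.255.255)
  177.144.0.0/12 (177.144.0.0 - 177.159.255.255)
  177.146.0.0/19 (177.146.0.0 - 177.146.31.255)
Most specific is 177.146.0.0/19.

177.146.0.0/19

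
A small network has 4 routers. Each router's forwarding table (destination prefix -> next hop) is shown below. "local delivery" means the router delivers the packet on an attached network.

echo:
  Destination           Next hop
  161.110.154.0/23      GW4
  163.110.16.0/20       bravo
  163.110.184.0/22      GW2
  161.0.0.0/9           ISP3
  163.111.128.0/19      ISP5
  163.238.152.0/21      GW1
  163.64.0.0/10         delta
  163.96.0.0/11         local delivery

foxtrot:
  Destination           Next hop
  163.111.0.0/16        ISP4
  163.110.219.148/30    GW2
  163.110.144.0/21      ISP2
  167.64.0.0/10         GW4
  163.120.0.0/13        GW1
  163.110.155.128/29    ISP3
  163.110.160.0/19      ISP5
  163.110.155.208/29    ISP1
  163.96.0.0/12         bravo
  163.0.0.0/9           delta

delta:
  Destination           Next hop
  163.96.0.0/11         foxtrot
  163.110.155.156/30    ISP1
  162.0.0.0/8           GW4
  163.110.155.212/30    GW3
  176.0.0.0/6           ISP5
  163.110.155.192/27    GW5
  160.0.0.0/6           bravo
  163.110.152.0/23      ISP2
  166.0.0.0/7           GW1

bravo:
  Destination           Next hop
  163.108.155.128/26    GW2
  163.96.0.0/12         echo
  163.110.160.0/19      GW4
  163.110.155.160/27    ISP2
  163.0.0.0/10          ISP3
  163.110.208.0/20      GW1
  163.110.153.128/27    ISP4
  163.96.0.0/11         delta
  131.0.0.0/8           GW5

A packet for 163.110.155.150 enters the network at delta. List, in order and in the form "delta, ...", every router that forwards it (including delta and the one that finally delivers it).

delta, foxtrot, bravo, echo

At delta: longest match for 163.110.155.150 is 163.96.0.0/11 -> foxtrot
At foxtrot: longest match for 163.110.155.150 is 163.96.0.0/12 -> bravo
At bravo: longest match for 163.110.155.150 is 163.96.0.0/12 -> echo
At echo: longest match for 163.110.155.150 is 163.96.0.0/11 -> local delivery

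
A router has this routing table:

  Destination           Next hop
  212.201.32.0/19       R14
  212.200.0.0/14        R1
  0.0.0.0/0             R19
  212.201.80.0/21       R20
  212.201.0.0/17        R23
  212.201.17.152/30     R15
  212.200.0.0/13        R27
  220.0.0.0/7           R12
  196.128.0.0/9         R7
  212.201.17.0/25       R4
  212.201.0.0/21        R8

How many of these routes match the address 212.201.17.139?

4

Prefixes containing 212.201.17.139:
  0.0.0.0/0 (default, matches everything)
  212.200.0.0/13 (212.200.0.0 - 212.207.255.255)
  212.200.0.0/14 (212.200.0.0 - 212.203.255.255)
  212.201.0.0/17 (212.201.0.0 - 212.201.127.255)
Total matching entries: 4.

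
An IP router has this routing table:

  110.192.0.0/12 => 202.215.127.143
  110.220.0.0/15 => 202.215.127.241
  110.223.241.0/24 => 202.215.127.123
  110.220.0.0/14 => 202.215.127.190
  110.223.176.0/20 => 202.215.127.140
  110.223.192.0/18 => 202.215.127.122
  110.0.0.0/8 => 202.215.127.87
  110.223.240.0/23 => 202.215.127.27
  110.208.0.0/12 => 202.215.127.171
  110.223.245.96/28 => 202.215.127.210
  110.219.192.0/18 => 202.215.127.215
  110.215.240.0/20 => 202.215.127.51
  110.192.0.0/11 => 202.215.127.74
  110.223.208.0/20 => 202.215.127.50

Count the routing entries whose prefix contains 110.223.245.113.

Prefixes containing 110.223.245.113:
  110.0.0.0/8 (110.0.0.0 - 110.255.255.255)
  110.192.0.0/11 (110.192.0.0 - 110.223.255.255)
  110.208.0.0/12 (110.208.0.0 - 110.223.255.255)
  110.220.0.0/14 (110.220.0.0 - 110.223.255.255)
  110.223.192.0/18 (110.223.192.0 - 110.223.255.255)
Total matching entries: 5.

5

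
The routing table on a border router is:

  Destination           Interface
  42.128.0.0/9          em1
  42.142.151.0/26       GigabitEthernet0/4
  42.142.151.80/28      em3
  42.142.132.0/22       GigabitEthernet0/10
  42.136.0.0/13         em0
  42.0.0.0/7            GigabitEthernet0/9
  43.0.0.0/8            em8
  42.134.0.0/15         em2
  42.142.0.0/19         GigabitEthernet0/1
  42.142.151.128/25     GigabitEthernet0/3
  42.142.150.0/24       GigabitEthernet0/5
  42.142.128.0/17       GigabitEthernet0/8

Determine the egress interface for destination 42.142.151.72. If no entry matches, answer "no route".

GigabitEthernet0/8

Routes whose prefix contains 42.142.151.72:
  42.0.0.0/7 (42.0.0.0 - 43.255.255.255) -> GigabitEthernet0/9
  42.128.0.0/9 (42.128.0.0 - 42.255.255.255) -> em1
  42.136.0.0/13 (42.136.0.0 - 42.143.255.255) -> em0
  42.142.128.0/17 (42.142.128.0 - 42.142.255.255) -> GigabitEthernet0/8
More-specific entries that do NOT match:
  42.142.151.80/28 (42.142.151.80 - 42.142.151.95) does not contain 42.142.151.72
  42.142.151.0/26 (42.142.151.0 - 42.142.151.63) does not contain 42.142.151.72
  42.142.151.128/25 (42.142.151.128 - 42.142.151.255) does not contain 42.142.151.72
  42.142.150.0/24 (42.142.150.0 - 42.142.150.255) does not contain 42.142.151.72
  42.142.132.0/22 (42.142.132.0 - 42.142.135.255) does not contain 42.142.151.72
  42.142.0.0/19 (42.142.0.0 - 42.142.31.255) does not contain 42.142.151.72
Longest matching prefix is /17 -> interface GigabitEthernet0/8.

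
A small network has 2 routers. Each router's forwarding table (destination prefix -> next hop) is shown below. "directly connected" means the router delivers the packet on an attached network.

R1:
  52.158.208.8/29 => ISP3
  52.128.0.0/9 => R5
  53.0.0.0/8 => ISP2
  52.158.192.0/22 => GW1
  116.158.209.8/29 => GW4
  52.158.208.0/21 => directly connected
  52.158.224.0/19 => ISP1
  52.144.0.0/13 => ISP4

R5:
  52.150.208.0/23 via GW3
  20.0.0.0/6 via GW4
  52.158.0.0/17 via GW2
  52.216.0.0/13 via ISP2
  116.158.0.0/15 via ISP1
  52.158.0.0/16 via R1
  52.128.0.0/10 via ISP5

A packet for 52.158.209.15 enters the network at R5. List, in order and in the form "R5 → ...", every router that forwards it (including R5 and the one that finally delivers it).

At R5: longest match for 52.158.209.15 is 52.158.0.0/16 -> R1
At R1: longest match for 52.158.209.15 is 52.158.208.0/21 -> directly connected

R5 → R1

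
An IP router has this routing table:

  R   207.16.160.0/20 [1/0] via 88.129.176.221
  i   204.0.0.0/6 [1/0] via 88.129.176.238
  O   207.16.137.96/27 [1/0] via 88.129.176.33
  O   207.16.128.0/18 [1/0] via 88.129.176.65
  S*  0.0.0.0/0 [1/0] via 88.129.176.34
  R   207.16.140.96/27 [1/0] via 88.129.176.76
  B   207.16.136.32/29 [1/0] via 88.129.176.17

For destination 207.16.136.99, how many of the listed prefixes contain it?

3

Prefixes containing 207.16.136.99:
  0.0.0.0/0 (default, matches everything)
  204.0.0.0/6 (204.0.0.0 - 207.255.255.255)
  207.16.128.0/18 (207.16.128.0 - 207.16.191.255)
Total matching entries: 3.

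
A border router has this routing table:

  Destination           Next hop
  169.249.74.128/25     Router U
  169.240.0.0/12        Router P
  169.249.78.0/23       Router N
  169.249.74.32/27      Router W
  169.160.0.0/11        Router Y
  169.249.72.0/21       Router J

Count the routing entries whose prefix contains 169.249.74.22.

2

Prefixes containing 169.249.74.22:
  169.240.0.0/12 (169.240.0.0 - 169.255.255.255)
  169.249.72.0/21 (169.249.72.0 - 169.249.79.255)
Total matching entries: 2.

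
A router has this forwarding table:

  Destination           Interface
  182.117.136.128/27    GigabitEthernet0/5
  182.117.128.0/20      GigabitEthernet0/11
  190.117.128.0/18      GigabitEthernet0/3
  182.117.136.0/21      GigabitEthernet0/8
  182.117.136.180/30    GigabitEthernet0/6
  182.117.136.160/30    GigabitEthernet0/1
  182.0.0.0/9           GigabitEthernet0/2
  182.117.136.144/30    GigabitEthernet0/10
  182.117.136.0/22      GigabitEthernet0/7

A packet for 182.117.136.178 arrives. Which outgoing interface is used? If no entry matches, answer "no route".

GigabitEthernet0/7

Routes whose prefix contains 182.117.136.178:
  182.0.0.0/9 (182.0.0.0 - 182.127.255.255) -> GigabitEthernet0/2
  182.117.128.0/20 (182.117.128.0 - 182.117.143.255) -> GigabitEthernet0/11
  182.117.136.0/21 (182.117.136.0 - 182.117.143.255) -> GigabitEthernet0/8
  182.117.136.0/22 (182.117.136.0 - 182.117.139.255) -> GigabitEthernet0/7
More-specific entries that do NOT match:
  182.117.136.180/30 (182.117.136.180 - 182.117.136.183) does not contain 182.117.136.178
  182.117.136.160/30 (182.117.136.160 - 182.117.136.163) does not contain 182.117.136.178
  182.117.136.144/30 (182.117.136.144 - 182.117.136.147) does not contain 182.117.136.178
  182.117.136.128/27 (182.117.136.128 - 182.117.136.159) does not contain 182.117.136.178
Longest matching prefix is /22 -> interface GigabitEthernet0/7.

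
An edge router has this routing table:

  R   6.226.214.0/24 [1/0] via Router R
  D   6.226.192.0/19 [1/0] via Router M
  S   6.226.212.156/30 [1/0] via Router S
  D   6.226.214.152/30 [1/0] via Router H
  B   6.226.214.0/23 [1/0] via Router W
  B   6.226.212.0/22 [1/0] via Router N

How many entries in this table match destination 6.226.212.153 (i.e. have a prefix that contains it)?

2

Prefixes containing 6.226.212.153:
  6.226.192.0/19 (6.226.192.0 - 6.226.223.255)
  6.226.212.0/22 (6.226.212.0 - 6.226.215.255)
Total matching entries: 2.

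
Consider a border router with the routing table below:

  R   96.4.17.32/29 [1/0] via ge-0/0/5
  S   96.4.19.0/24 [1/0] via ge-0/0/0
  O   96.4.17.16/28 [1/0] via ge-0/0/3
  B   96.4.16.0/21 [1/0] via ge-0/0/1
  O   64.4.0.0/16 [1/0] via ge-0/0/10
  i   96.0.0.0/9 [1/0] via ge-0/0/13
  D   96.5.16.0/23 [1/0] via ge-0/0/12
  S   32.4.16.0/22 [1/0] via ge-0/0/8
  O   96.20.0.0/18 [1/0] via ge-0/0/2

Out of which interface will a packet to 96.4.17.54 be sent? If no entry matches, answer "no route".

Routes whose prefix contains 96.4.17.54:
  96.0.0.0/9 (96.0.0.0 - 96.127.255.255) -> ge-0/0/13
  96.4.16.0/21 (96.4.16.0 - 96.4.23.255) -> ge-0/0/1
More-specific entries that do NOT match:
  96.4.17.32/29 (96.4.17.32 - 96.4.17.39) does not contain 96.4.17.54
  96.4.17.16/28 (96.4.17.16 - 96.4.17.31) does not contain 96.4.17.54
  96.4.19.0/24 (96.4.19.0 - 96.4.19.255) does not contain 96.4.17.54
  96.5.16.0/23 (96.5.16.0 - 96.5.17.255) does not contain 96.4.17.54
  32.4.16.0/22 (32.4.16.0 - 32.4.19.255) does not contain 96.4.17.54
Longest matching prefix is /21 -> interface ge-0/0/1.

ge-0/0/1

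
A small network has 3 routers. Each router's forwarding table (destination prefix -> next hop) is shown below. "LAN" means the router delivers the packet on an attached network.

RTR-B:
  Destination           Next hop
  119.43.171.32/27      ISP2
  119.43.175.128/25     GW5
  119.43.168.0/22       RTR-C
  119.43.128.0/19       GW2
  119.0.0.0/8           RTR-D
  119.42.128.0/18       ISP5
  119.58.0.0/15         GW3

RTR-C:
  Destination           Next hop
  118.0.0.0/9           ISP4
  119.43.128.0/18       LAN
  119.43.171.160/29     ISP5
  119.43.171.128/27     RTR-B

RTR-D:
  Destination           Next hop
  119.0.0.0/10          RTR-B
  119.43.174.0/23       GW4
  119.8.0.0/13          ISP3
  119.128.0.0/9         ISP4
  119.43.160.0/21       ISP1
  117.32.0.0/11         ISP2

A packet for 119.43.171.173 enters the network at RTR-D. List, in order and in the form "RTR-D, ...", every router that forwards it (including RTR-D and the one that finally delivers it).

At RTR-D: longest match for 119.43.171.173 is 119.0.0.0/10 -> RTR-B
At RTR-B: longest match for 119.43.171.173 is 119.43.168.0/22 -> RTR-C
At RTR-C: longest match for 119.43.171.173 is 119.43.128.0/18 -> LAN

RTR-D, RTR-B, RTR-C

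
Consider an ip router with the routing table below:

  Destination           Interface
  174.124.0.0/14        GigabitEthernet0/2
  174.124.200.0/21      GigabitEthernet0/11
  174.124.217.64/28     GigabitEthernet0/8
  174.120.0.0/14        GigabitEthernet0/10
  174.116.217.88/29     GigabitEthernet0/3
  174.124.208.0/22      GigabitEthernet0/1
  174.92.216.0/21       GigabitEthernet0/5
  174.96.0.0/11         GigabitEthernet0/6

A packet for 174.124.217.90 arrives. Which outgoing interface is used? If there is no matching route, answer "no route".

Routes whose prefix contains 174.124.217.90:
  174.96.0.0/11 (174.96.0.0 - 174.127.255.255) -> GigabitEthernet0/6
  174.124.0.0/14 (174.124.0.0 - 174.127.255.255) -> GigabitEthernet0/2
More-specific entries that do NOT match:
  174.116.217.88/29 (174.116.217.88 - 174.116.217.95) does not contain 174.124.217.90
  174.124.217.64/28 (174.124.217.64 - 174.124.217.79) does not contain 174.124.217.90
  174.124.208.0/22 (174.124.208.0 - 174.124.211.255) does not contain 174.124.217.90
  174.124.200.0/21 (174.124.200.0 - 174.124.207.255) does not contain 174.124.217.90
  174.92.216.0/21 (174.92.216.0 - 174.92.223.255) does not contain 174.124.217.90
Longest matching prefix is /14 -> interface GigabitEthernet0/2.

GigabitEthernet0/2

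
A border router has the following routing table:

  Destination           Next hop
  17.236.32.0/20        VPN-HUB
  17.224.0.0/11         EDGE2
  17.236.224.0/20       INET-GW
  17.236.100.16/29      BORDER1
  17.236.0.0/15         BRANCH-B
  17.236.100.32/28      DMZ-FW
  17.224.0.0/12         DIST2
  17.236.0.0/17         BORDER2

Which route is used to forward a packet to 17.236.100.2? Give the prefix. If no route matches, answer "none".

Entries matching 17.236.100.2:
  17.224.0.0/11 (17.224.0.0 - 17.255.255.255)
  17.224.0.0/12 (17.224.0.0 - 17.239.255.255)
  17.236.0.0/15 (17.236.0.0 - 17.237.255.255)
  17.236.0.0/17 (17.236.0.0 - 17.236.127.255)
Most specific is 17.236.0.0/17.

17.236.0.0/17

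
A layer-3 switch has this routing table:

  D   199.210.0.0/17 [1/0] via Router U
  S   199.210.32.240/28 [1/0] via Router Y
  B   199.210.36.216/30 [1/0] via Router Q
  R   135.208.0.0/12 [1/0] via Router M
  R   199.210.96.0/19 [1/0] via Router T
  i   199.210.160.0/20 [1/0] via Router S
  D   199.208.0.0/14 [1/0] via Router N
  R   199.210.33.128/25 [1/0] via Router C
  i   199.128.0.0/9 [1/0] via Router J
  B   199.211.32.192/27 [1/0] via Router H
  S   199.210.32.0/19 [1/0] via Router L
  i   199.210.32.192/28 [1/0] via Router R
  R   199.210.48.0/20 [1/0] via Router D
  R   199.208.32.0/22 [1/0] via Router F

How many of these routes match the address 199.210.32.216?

Prefixes containing 199.210.32.216:
  199.128.0.0/9 (199.128.0.0 - 199.255.255.255)
  199.208.0.0/14 (199.208.0.0 - 199.211.255.255)
  199.210.0.0/17 (199.210.0.0 - 199.210.127.255)
  199.210.32.0/19 (199.210.32.0 - 199.210.63.255)
Total matching entries: 4.

4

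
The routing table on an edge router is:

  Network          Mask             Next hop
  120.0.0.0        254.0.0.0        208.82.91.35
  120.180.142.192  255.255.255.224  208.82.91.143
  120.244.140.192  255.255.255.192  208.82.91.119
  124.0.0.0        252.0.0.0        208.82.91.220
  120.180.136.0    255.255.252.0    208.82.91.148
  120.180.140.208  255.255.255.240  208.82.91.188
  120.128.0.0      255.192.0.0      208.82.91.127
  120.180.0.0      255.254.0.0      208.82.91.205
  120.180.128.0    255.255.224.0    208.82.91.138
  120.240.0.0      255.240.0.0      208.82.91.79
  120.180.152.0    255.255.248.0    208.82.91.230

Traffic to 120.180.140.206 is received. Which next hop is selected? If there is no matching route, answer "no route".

Routes whose prefix contains 120.180.140.206:
  120.0.0.0/7 (120.0.0.0 - 121.255.255.255) -> 208.82.91.35
  120.128.0.0/10 (120.128.0.0 - 120.191.255.255) -> 208.82.91.127
  120.180.0.0/15 (120.180.0.0 - 120.181.255.255) -> 208.82.91.205
  120.180.128.0/19 (120.180.128.0 - 120.180.159.255) -> 208.82.91.138
More-specific entries that do NOT match:
  120.180.140.208/28 (120.180.140.208 - 120.180.140.223) does not contain 120.180.140.206
  120.180.142.192/27 (120.180.142.192 - 120.180.142.223) does not contain 120.180.140.206
  120.244.140.192/26 (120.244.140.192 - 120.244.140.255) does not contain 120.180.140.206
  120.180.136.0/22 (120.180.136.0 - 120.180.139.255) does not contain 120.180.140.206
  120.180.152.0/21 (120.180.152.0 - 120.180.159.255) does not contain 120.180.140.206
Longest matching prefix is /19 -> next hop 208.82.91.138.

208.82.91.138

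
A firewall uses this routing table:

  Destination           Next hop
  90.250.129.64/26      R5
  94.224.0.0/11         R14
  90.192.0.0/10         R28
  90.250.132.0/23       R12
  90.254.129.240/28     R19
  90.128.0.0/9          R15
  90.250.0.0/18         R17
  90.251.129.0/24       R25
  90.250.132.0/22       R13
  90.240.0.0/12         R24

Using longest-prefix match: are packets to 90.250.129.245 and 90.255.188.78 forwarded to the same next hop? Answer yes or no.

yes

90.250.129.245: longest match 90.240.0.0/12 -> R24
90.255.188.78: longest match 90.240.0.0/12 -> R24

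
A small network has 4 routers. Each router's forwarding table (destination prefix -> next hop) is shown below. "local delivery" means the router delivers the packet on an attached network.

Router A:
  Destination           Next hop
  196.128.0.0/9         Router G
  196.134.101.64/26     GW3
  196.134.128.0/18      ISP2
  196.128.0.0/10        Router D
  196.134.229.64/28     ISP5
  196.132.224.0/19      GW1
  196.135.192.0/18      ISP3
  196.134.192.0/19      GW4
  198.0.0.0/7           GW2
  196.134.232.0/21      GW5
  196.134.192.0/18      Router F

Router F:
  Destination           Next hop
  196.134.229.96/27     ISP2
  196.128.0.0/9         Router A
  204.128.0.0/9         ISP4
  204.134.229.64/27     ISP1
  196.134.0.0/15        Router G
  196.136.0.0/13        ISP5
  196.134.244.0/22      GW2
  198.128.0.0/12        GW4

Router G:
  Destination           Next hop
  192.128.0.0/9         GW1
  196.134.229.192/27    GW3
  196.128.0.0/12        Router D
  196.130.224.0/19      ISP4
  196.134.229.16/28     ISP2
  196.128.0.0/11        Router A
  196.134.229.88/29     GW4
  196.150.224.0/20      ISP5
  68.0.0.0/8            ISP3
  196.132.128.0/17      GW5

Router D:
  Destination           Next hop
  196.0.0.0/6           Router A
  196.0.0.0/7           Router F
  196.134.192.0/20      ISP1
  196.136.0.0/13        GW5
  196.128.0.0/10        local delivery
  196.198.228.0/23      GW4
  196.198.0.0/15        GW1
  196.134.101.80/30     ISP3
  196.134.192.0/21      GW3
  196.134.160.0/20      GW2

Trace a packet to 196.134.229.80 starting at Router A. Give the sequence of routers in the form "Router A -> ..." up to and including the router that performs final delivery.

Router A -> Router F -> Router G -> Router D

At Router A: longest match for 196.134.229.80 is 196.134.192.0/18 -> Router F
At Router F: longest match for 196.134.229.80 is 196.134.0.0/15 -> Router G
At Router G: longest match for 196.134.229.80 is 196.128.0.0/12 -> Router D
At Router D: longest match for 196.134.229.80 is 196.128.0.0/10 -> local delivery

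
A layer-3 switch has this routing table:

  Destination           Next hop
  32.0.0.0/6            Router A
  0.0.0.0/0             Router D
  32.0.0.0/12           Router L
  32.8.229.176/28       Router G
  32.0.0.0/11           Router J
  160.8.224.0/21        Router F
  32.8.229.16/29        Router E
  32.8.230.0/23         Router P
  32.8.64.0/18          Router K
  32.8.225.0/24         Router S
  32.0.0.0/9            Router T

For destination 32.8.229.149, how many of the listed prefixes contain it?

5

Prefixes containing 32.8.229.149:
  0.0.0.0/0 (default, matches everything)
  32.0.0.0/6 (32.0.0.0 - 35.255.255.255)
  32.0.0.0/9 (32.0.0.0 - 32.127.255.255)
  32.0.0.0/11 (32.0.0.0 - 32.31.255.255)
  32.0.0.0/12 (32.0.0.0 - 32.15.255.255)
Total matching entries: 5.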